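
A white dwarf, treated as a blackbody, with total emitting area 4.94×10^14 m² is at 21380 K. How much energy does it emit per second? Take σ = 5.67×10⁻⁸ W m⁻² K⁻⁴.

P = σAT⁴ = 5.67×10⁻⁸ × 4.94×10^14 × (21380)⁴ = 5.67×10⁻⁸ × 4.94×10^14 × 2.09×10^17.
P = 5.85×10^24 W.

P ≈ 5.85×10^24 W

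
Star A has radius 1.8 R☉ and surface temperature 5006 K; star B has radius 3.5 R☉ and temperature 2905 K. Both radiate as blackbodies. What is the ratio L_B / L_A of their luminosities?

L_B/L_A ≈ 0.429

L = 4πR²σT⁴ ∝ R²T⁴, so L_B/L_A = (3.5/1.8)² × (2905/5006)⁴ = 3.78 × 0.113 = 0.429.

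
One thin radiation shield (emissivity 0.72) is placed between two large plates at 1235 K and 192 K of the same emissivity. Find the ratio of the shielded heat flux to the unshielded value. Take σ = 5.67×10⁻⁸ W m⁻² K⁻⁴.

With N identical shields there are N+1 = 2 gaps in series, each with the same radiative resistance, so the flux falls to 1/(N+1) of its unshielded value.

ratio ≈ 0.500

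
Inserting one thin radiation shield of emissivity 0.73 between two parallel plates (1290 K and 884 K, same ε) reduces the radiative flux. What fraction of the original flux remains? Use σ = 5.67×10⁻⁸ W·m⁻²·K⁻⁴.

ratio ≈ 0.500

With N identical shields there are N+1 = 2 gaps in series, each with the same radiative resistance, so the flux falls to 1/(N+1) of its unshielded value.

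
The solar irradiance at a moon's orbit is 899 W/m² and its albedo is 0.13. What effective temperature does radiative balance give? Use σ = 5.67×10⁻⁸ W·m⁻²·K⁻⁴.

Power absorbed = (1−a)S·πR²; power emitted = 4πR²σT⁴. Equating and cancelling πR²:
T = ((1−a)S / 4σ)^(1/4) = (782 / (4 × 5.67×10⁻⁸))^(1/4) = (3.45×10^9)^(1/4).
T = 242 K.

T ≈ 242 K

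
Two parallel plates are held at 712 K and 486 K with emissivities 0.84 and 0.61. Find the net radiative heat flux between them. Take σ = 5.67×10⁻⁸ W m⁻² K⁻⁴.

For two large parallel gray plates, q = σ(T₁⁴ − T₂⁴) / (1/ε₁ + 1/ε₂ − 1).
1/ε₁ + 1/ε₂ − 1 = 1/0.84 + 1/0.61 − 1 = 1.830.
T₁⁴ − T₂⁴ = 2.57×10^11 − 5.58×10^10 = 2.01×10^11 K⁴.
q = 5.67×10⁻⁸ × 2.01×10^11 / 1.830 = 6230 W/m².

q ≈ 6230 W/m²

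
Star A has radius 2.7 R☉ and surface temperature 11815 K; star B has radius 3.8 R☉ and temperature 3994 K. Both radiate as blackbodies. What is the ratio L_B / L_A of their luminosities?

L = 4πR²σT⁴ ∝ R²T⁴, so L_B/L_A = (3.8/2.7)² × (3994/11815)⁴ = 1.98 × 0.0131 = 0.0259.

L_B/L_A ≈ 0.0259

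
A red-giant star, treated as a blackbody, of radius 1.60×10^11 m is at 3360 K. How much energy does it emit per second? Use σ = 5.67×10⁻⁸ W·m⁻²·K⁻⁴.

P ≈ 2.32×10^30 W

A = 4πr² = 4π × (1.60×10^11)² = 3.22×10^23 m².
P = σAT⁴ = 5.67×10⁻⁸ × 3.22×10^23 × (3360)⁴ = 5.67×10⁻⁸ × 3.22×10^23 × 1.27×10^14.
P = 2.32×10^30 W.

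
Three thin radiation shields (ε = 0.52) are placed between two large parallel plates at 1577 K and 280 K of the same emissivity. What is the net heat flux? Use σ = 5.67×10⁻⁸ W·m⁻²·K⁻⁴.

q ≈ 30800 W/m²

Each of the 4 gaps contributes resistance (2/ε − 1) = 2/0.52 − 1 = 2.846; total = 11.38.
q = σ(T₁⁴ − T₂⁴) / 11.38 = 5.67×10⁻⁸ × 6.18×10^12 / 11.38 = 30800 W/m².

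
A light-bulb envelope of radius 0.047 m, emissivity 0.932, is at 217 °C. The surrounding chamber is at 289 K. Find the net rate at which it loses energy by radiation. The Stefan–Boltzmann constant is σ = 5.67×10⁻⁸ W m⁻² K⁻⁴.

A = 4πr² = 4π × (0.047)² = 0.0278 m².
Convert: 217 °C = 490 K.
Q = εσA(T⁴ − T_s⁴). T⁴ − T_s⁴ = (490)⁴ − (289)⁴ = 5.76×10^10 − 6.98×10^9 = 5.07×10^10 K⁴.
Q = 0.932 × 5.67×10⁻⁸ × 0.0278 × 5.07×10^10 = 74.3 W.

Q ≈ 74.3 W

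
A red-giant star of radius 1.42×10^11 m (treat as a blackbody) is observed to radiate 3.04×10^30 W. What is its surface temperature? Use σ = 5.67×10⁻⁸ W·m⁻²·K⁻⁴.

A = 4πr² = 4π × (1.42×10^11)² = 2.53×10^23 m².
From P = σAT⁴, T = (P / σA)^(1/4) = (3.04×10^30 / (5.67×10⁻⁸ × 2.53×10^23))^(1/4).
T = (2.12×10^14)^(1/4) = 3810 K.

T ≈ 3810 K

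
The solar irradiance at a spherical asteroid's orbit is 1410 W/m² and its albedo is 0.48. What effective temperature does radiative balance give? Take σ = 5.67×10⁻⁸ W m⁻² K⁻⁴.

Power absorbed = (1−a)S·πR²; power emitted = 4πR²σT⁴. Equating and cancelling πR²:
T = ((1−a)S / 4σ)^(1/4) = (733 / (4 × 5.67×10⁻⁸))^(1/4) = (3.23×10^9)^(1/4).
T = 238 K.

T ≈ 238 K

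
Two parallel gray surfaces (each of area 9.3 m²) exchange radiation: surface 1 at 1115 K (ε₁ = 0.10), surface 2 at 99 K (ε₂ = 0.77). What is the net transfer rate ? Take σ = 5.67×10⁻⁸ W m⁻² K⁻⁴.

For two large parallel gray plates, q = σ(T₁⁴ − T₂⁴) / (1/ε₁ + 1/ε₂ − 1).
1/ε₁ + 1/ε₂ − 1 = 1/0.10 + 1/0.77 − 1 = 10.30.
T₁⁴ − T₂⁴ = 1.55×10^12 − 9.61×10^7 = 1.55×10^12 K⁴.
q = 5.67×10⁻⁸ × 1.55×10^12 / 10.30 = 8510 W/m².
Q = q·A = 8510 × 9.3 = 79100 W.

Q ≈ 79100 W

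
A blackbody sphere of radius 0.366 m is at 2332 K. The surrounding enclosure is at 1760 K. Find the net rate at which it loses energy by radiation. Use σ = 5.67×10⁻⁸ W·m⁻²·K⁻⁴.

Q ≈ 1.91×10^6 W

A = 4πr² = 4π × (0.366)² = 1.68 m².
Q = σA(T⁴ − T_s⁴). T⁴ − T_s⁴ = (2332)⁴ − (1760)⁴ = 2.96×10^13 − 9.60×10^12 = 2.00×10^13 K⁴.
Q = 5.67×10⁻⁸ × 1.68 × 2.00×10^13 = 1.91×10^6 W.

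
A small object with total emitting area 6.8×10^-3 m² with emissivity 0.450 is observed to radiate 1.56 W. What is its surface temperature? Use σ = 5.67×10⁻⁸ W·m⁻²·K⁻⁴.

From P = εσAT⁴, T = (P / εσA)^(1/4) = (1.56 / (0.450 × 5.67×10⁻⁸ × 6.80×10^-3))^(1/4).
T = (8.99×10^9)^(1/4) = 308 K.

T ≈ 308 K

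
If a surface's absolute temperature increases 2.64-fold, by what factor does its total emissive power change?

factor ≈ 48.6

P ∝ T⁴, so the power scales as (2.64)⁴ = 48.6.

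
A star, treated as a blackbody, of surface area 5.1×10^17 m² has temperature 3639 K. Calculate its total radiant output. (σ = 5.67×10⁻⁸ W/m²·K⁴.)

P ≈ 5.07×10^24 W

P = σAT⁴ = 5.67×10⁻⁸ × 5.10×10^17 × (3639)⁴ = 5.67×10⁻⁸ × 5.10×10^17 × 1.75×10^14.
P = 5.07×10^24 W.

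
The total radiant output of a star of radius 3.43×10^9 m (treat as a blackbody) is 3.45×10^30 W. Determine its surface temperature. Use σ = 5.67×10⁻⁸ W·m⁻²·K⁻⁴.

T ≈ 25300 K

A = 4πr² = 4π × (3.43×10^9)² = 1.48×10^20 m².
From P = σAT⁴, T = (P / σA)^(1/4) = (3.45×10^30 / (5.67×10⁻⁸ × 1.48×10^20))^(1/4).
T = (4.12×10^17)^(1/4) = 25300 K.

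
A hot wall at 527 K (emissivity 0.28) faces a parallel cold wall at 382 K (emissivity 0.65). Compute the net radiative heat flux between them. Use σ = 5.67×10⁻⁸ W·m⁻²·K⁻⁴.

q ≈ 770 W/m²

For two large parallel gray plates, q = σ(T₁⁴ − T₂⁴) / (1/ε₁ + 1/ε₂ − 1).
1/ε₁ + 1/ε₂ − 1 = 1/0.28 + 1/0.65 − 1 = 4.110.
T₁⁴ − T₂⁴ = 7.71×10^10 − 2.13×10^10 = 5.58×10^10 K⁴.
q = 5.67×10⁻⁸ × 5.58×10^10 / 4.110 = 770 W/m².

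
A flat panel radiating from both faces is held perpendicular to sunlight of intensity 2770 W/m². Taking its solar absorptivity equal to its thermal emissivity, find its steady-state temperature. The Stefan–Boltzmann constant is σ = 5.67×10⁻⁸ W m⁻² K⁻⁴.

Absorbed flux αS = emitted flux 2εσT⁴ per unit area; with α = ε this gives T = (S/2σ)^(1/4).
T = (2770 / (2 × 5.67×10⁻⁸))^(1/4) = (2.44×10^10)^(1/4).
T = 395 K.

T ≈ 395 K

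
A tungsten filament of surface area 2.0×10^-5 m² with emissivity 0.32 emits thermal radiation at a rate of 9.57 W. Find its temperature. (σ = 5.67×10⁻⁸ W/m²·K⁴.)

T ≈ 2270 K

From P = εσAT⁴, T = (P / εσA)^(1/4) = (9.57 / (0.32 × 5.67×10⁻⁸ × 2.00×10^-5))^(1/4).
T = (2.64×10^13)^(1/4) = 2270 K.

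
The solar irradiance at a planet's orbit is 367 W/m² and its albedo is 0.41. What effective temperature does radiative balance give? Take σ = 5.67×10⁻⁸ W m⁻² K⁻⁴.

Power absorbed = (1−a)S·πR²; power emitted = 4πR²σT⁴. Equating and cancelling πR²:
T = ((1−a)S / 4σ)^(1/4) = (217 / (4 × 5.67×10⁻⁸))^(1/4) = (9.55×10^8)^(1/4).
T = 176 K.

T ≈ 176 K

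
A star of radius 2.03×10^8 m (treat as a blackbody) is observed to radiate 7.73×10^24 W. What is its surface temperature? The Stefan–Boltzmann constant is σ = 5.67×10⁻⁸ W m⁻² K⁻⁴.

A = 4πr² = 4π × (2.03×10^8)² = 5.18×10^17 m².
From P = σAT⁴, T = (P / σA)^(1/4) = (7.73×10^24 / (5.67×10⁻⁸ × 5.18×10^17))^(1/4).
T = (2.63×10^14)^(1/4) = 4030 K.

T ≈ 4030 K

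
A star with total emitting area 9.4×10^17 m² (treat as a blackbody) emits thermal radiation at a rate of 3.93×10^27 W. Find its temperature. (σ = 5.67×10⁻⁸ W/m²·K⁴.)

From P = σAT⁴, T = (P / σA)^(1/4) = (3.93×10^27 / (5.67×10⁻⁸ × 9.40×10^17))^(1/4).
T = (7.37×10^16)^(1/4) = 16500 K.

T ≈ 16500 K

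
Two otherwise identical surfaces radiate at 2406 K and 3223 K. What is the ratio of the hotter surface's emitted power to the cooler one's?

P ∝ T⁴, so the ratio is (3223/2406)⁴ = (1.340)⁴ = 3.22.

ratio ≈ 3.22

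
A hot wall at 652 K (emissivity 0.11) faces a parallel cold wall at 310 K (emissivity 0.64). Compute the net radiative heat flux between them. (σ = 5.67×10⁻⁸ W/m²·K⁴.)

For two large parallel gray plates, q = σ(T₁⁴ − T₂⁴) / (1/ε₁ + 1/ε₂ − 1).
1/ε₁ + 1/ε₂ − 1 = 1/0.11 + 1/0.64 − 1 = 9.653.
T₁⁴ − T₂⁴ = 1.81×10^11 − 9.24×10^9 = 1.71×10^11 K⁴.
q = 5.67×10⁻⁸ × 1.71×10^11 / 9.653 = 1010 W/m².

q ≈ 1010 W/m²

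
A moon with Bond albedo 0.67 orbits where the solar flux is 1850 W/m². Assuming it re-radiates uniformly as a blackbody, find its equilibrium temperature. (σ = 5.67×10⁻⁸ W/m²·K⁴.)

Power absorbed = (1−a)S·πR²; power emitted = 4πR²σT⁴. Equating and cancelling πR²:
T = ((1−a)S / 4σ)^(1/4) = (610 / (4 × 5.67×10⁻⁸))^(1/4) = (2.69×10^9)^(1/4).
T = 228 K.

T ≈ 228 K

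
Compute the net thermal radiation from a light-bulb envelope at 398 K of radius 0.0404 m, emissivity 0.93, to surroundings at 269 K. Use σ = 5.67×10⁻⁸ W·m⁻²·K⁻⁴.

A = 4πr² = 4π × (0.0404)² = 0.0205 m².
Q = εσA(T⁴ − T_s⁴). T⁴ − T_s⁴ = (398)⁴ − (269)⁴ = 2.51×10^10 − 5.24×10^9 = 1.99×10^10 K⁴.
Q = 0.93 × 5.67×10⁻⁸ × 0.0205 × 1.99×10^10 = 21.5 W.

Q ≈ 21.5 W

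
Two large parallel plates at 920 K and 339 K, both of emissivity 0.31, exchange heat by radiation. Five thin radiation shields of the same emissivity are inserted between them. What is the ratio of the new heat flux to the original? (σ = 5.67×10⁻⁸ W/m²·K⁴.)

ratio ≈ 0.167

With N identical shields there are N+1 = 6 gaps in series, each with the same radiative resistance, so the flux falls to 1/(N+1) of its unshielded value.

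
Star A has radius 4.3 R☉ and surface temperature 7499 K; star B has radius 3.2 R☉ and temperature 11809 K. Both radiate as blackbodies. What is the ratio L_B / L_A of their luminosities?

L_B/L_A ≈ 3.41

L = 4πR²σT⁴ ∝ R²T⁴, so L_B/L_A = (3.2/4.3)² × (11809/7499)⁴ = 0.554 × 6.15 = 3.41.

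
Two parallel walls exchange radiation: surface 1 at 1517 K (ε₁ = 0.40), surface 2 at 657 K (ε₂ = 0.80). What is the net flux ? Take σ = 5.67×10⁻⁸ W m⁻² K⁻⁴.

For two large parallel gray plates, q = σ(T₁⁴ − T₂⁴) / (1/ε₁ + 1/ε₂ − 1).
1/ε₁ + 1/ε₂ − 1 = 1/0.40 + 1/0.80 − 1 = 2.750.
T₁⁴ − T₂⁴ = 5.30×10^12 − 1.86×10^11 = 5.11×10^12 K⁴.
q = 5.67×10⁻⁸ × 5.11×10^12 / 2.750 = 1.05×10^5 W/m².

q ≈ 1.05×10^5 W/m²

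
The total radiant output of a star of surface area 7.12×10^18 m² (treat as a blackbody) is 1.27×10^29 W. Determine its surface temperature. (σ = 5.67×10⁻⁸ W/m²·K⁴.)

From P = σAT⁴, T = (P / σA)^(1/4) = (1.27×10^29 / (5.67×10⁻⁸ × 7.12×10^18))^(1/4).
T = (3.15×10^17)^(1/4) = 23700 K.

T ≈ 23700 K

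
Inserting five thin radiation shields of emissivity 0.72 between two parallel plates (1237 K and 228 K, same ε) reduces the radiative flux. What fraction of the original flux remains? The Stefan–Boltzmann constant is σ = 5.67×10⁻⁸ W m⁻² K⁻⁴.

With N identical shields there are N+1 = 6 gaps in series, each with the same radiative resistance, so the flux falls to 1/(N+1) of its unshielded value.

ratio ≈ 0.167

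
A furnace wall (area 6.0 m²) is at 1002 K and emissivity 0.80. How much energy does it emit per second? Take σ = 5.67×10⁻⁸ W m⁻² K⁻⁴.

P = εσAT⁴ = 0.80 × 5.67×10⁻⁸ × 6.00 × (1002)⁴ = 0.80 × 5.67×10⁻⁸ × 6.00 × 1.01×10^12.
P = 2.74×10^5 W.

P ≈ 2.74×10^5 W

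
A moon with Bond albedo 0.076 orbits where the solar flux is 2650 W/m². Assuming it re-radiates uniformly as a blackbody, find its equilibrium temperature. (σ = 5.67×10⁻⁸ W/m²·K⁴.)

Power absorbed = (1−a)S·πR²; power emitted = 4πR²σT⁴. Equating and cancelling πR²:
T = ((1−a)S / 4σ)^(1/4) = (2450 / (4 × 5.67×10⁻⁸))^(1/4) = (1.08×10^10)^(1/4).
T = 322 K.

T ≈ 322 K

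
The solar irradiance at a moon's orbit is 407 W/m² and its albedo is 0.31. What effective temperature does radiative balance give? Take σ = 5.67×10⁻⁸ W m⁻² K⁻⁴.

T ≈ 188 K

Power absorbed = (1−a)S·πR²; power emitted = 4πR²σT⁴. Equating and cancelling πR²:
T = ((1−a)S / 4σ)^(1/4) = (281 / (4 × 5.67×10⁻⁸))^(1/4) = (1.24×10^9)^(1/4).
T = 188 K.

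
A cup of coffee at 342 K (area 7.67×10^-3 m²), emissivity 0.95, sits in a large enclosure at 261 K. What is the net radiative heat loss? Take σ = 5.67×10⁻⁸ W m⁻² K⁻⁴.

Q ≈ 3.73 W

Q = εσA(T⁴ − T_s⁴). T⁴ − T_s⁴ = (342)⁴ − (261)⁴ = 1.37×10^10 − 4.64×10^9 = 9.04×10^9 K⁴.
Q = 0.95 × 5.67×10⁻⁸ × 7.67×10^-3 × 9.04×10^9 = 3.73 W.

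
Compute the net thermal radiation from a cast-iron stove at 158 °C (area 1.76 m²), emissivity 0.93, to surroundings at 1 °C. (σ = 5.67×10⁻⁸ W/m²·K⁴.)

Q ≈ 2680 W

Convert: 158 °C = 431 K; 1 °C = 274 K.
Q = εσA(T⁴ − T_s⁴). T⁴ − T_s⁴ = (431)⁴ − (274)⁴ = 3.45×10^10 − 5.64×10^9 = 2.89×10^10 K⁴.
Q = 0.93 × 5.67×10⁻⁸ × 1.76 × 2.89×10^10 = 2680 W.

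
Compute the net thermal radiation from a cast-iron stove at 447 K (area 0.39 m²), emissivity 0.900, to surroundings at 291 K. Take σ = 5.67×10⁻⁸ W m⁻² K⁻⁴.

Q = εσA(T⁴ − T_s⁴). T⁴ − T_s⁴ = (447)⁴ − (291)⁴ = 3.99×10^10 − 7.17×10^9 = 3.28×10^10 K⁴.
Q = 0.900 × 5.67×10⁻⁸ × 0.390 × 3.28×10^10 = 652 W.

Q ≈ 652 W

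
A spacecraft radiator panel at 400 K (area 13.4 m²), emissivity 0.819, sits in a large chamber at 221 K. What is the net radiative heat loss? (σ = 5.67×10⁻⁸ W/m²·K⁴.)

Q = εσA(T⁴ − T_s⁴). T⁴ − T_s⁴ = (400)⁴ − (221)⁴ = 2.56×10^10 − 2.39×10^9 = 2.32×10^10 K⁴.
Q = 0.819 × 5.67×10⁻⁸ × 13.4 × 2.32×10^10 = 14400 W.

Q ≈ 14400 W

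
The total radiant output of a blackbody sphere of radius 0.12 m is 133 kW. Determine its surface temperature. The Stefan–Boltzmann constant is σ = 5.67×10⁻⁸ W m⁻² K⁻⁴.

T ≈ 1900 K

A = 4πr² = 4π × (0.12)² = 0.181 m².
From P = σAT⁴, T = (P / σA)^(1/4) = (1.33×10^5 / (5.67×10⁻⁸ × 0.181))^(1/4).
T = (1.30×10^13)^(1/4) = 1900 K.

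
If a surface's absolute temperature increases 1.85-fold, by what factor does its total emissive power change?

P ∝ T⁴, so the power scales as (1.85)⁴ = 11.7.

factor ≈ 11.7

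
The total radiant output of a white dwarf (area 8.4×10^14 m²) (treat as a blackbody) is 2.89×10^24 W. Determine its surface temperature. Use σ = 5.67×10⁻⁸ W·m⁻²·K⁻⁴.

T ≈ 15700 K

From P = σAT⁴, T = (P / σA)^(1/4) = (2.89×10^24 / (5.67×10⁻⁸ × 8.40×10^14))^(1/4).
T = (6.07×10^16)^(1/4) = 15700 K.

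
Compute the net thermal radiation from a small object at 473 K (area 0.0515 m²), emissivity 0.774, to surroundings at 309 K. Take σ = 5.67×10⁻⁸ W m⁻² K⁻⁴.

Q = εσA(T⁴ − T_s⁴). T⁴ − T_s⁴ = (473)⁴ − (309)⁴ = 5.01×10^10 − 9.12×10^9 = 4.09×10^10 K⁴.
Q = 0.774 × 5.67×10⁻⁸ × 0.0515 × 4.09×10^10 = 92.5 W.

Q ≈ 92.5 W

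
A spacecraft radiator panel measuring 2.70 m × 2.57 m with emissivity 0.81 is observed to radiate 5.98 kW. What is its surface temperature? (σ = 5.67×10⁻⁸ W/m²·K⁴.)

A = 2.70 × 2.57 = 6.94 m².
From P = εσAT⁴, T = (P / εσA)^(1/4) = (5980 / (0.81 × 5.67×10⁻⁸ × 6.94))^(1/4).
T = (1.88×10^10)^(1/4) = 370 K.

T ≈ 370 K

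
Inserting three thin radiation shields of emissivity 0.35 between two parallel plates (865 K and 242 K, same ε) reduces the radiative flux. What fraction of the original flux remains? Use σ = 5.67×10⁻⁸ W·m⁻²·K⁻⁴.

With N identical shields there are N+1 = 4 gaps in series, each with the same radiative resistance, so the flux falls to 1/(N+1) of its unshielded value.

ratio ≈ 0.250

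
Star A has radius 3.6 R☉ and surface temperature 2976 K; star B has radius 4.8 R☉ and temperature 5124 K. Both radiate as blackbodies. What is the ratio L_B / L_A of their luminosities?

L = 4πR²σT⁴ ∝ R²T⁴, so L_B/L_A = (4.8/3.6)² × (5124/2976)⁴ = 1.78 × 8.79 = 15.6.

L_B/L_A ≈ 15.6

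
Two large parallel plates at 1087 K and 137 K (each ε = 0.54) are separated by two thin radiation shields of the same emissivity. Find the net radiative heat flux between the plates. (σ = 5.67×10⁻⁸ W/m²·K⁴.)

q ≈ 9760 W/m²

Each of the 3 gaps contributes resistance (2/ε − 1) = 2/0.54 − 1 = 2.704; total = 8.111.
q = σ(T₁⁴ − T₂⁴) / 8.111 = 5.67×10⁻⁸ × 1.40×10^12 / 8.111 = 9760 W/m².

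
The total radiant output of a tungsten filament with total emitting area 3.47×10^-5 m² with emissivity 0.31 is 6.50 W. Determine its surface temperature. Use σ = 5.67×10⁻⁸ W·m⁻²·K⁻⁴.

From P = εσAT⁴, T = (P / εσA)^(1/4) = (6.50 / (0.31 × 5.67×10⁻⁸ × 3.47×10^-5))^(1/4).
T = (1.07×10^13)^(1/4) = 1810 K.

T ≈ 1810 K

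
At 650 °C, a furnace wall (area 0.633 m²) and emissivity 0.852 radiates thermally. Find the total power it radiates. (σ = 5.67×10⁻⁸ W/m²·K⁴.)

650 °C = 923 K.
Stefan–Boltzmann: P = εσAT⁴ = 0.852 × 5.67×10⁻⁸ × 0.633 × (923)⁴ = 0.852 × 5.67×10⁻⁸ × 0.633 × 7.26×10^11.
P = 22200 W.

P ≈ 22200 W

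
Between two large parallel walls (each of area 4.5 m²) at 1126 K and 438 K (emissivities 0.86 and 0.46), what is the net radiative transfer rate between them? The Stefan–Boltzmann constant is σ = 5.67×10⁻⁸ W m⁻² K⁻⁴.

Q ≈ 1.72×10^5 W

For two large parallel gray plates, q = σ(T₁⁴ − T₂⁴) / (1/ε₁ + 1/ε₂ − 1).
1/ε₁ + 1/ε₂ − 1 = 1/0.86 + 1/0.46 − 1 = 2.337.
T₁⁴ − T₂⁴ = 1.61×10^12 − 3.68×10^10 = 1.57×10^12 K⁴.
q = 5.67×10⁻⁸ × 1.57×10^12 / 2.337 = 38100 W/m².
Q = q·A = 38100 × 4.5 = 1.72×10^5 W.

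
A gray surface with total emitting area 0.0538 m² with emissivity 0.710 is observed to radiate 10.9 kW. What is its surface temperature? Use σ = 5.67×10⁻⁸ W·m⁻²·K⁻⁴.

From P = εσAT⁴, T = (P / εσA)^(1/4) = (10900 / (0.710 × 5.67×10⁻⁸ × 0.0538))^(1/4).
T = (5.03×10^12)^(1/4) = 1500 K.

T ≈ 1500 K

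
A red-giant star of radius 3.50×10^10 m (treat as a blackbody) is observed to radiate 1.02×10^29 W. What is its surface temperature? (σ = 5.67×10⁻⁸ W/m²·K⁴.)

A = 4πr² = 4π × (3.50×10^10)² = 1.54×10^22 m².
From P = σAT⁴, T = (P / σA)^(1/4) = (1.02×10^29 / (5.67×10⁻⁸ × 1.54×10^22))^(1/4).
T = (1.17×10^14)^(1/4) = 3290 K.

T ≈ 3290 K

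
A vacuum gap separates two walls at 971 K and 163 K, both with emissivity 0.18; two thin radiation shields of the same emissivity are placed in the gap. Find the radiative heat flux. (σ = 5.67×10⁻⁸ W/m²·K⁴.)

Each of the 3 gaps contributes resistance (2/ε − 1) = 2/0.18 − 1 = 10.11; total = 30.33.
q = σ(T₁⁴ − T₂⁴) / 30.33 = 5.67×10⁻⁸ × 8.88×10^11 / 30.33 = 1660 W/m².

q ≈ 1660 W/m²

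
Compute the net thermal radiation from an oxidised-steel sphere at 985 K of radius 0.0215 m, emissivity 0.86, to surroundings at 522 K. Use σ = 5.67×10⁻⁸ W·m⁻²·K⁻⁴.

Q ≈ 246 W

A = 4πr² = 4π × (0.0215)² = 5.81×10^-3 m².
Q = εσA(T⁴ − T_s⁴). T⁴ − T_s⁴ = (985)⁴ − (522)⁴ = 9.41×10^11 − 7.42×10^10 = 8.67×10^11 K⁴.
Q = 0.86 × 5.67×10⁻⁸ × 5.81×10^-3 × 8.67×10^11 = 246 W.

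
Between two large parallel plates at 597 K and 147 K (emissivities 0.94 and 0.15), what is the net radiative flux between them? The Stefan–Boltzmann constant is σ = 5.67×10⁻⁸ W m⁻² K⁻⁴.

For two large parallel gray plates, q = σ(T₁⁴ − T₂⁴) / (1/ε₁ + 1/ε₂ − 1).
1/ε₁ + 1/ε₂ − 1 = 1/0.94 + 1/0.15 − 1 = 6.730.
T₁⁴ − T₂⁴ = 1.27×10^11 − 4.67×10^8 = 1.27×10^11 K⁴.
q = 5.67×10⁻⁸ × 1.27×10^11 / 6.730 = 1070 W/m².

q ≈ 1070 W/m²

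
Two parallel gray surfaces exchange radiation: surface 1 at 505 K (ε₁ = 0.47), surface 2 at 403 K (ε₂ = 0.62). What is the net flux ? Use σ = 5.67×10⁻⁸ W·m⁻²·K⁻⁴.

For two large parallel gray plates, q = σ(T₁⁴ − T₂⁴) / (1/ε₁ + 1/ε₂ − 1).
1/ε₁ + 1/ε₂ − 1 = 1/0.47 + 1/0.62 − 1 = 2.741.
T₁⁴ − T₂⁴ = 6.50×10^10 − 2.64×10^10 = 3.87×10^10 K⁴.
q = 5.67×10⁻⁸ × 3.87×10^10 / 2.741 = 800 W/m².

q ≈ 800 W/m²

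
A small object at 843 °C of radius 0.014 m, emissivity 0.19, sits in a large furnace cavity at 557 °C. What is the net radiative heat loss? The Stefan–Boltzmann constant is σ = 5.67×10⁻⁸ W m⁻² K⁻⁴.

Q ≈ 28.6 W

A = 4πr² = 4π × (0.014)² = 2.46×10^-3 m².
Convert: 843 °C = 1116 K; 557 °C = 830 K.
Q = εσA(T⁴ − T_s⁴). T⁴ − T_s⁴ = (1116)⁴ − (830)⁴ = 1.55×10^12 − 4.75×10^11 = 1.08×10^12 K⁴.
Q = 0.19 × 5.67×10⁻⁸ × 2.46×10^-3 × 1.08×10^12 = 28.6 W.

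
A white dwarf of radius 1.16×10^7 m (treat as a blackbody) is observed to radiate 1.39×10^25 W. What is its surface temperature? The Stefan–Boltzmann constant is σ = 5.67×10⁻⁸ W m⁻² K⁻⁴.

A = 4πr² = 4π × (1.16×10^7)² = 1.69×10^15 m².
From P = σAT⁴, T = (P / σA)^(1/4) = (1.39×10^25 / (5.67×10⁻⁸ × 1.69×10^15))^(1/4).
T = (1.45×10^17)^(1/4) = 19500 K.

T ≈ 19500 K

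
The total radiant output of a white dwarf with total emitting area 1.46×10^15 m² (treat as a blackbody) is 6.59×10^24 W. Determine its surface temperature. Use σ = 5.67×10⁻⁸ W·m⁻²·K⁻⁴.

T ≈ 16800 K

From P = σAT⁴, T = (P / σA)^(1/4) = (6.59×10^24 / (5.67×10⁻⁸ × 1.46×10^15))^(1/4).
T = (7.96×10^16)^(1/4) = 16800 K.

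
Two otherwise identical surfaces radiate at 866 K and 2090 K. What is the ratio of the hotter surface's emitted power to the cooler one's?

P ∝ T⁴, so the ratio is (2090/866)⁴ = (2.413)⁴ = 33.9.

ratio ≈ 33.9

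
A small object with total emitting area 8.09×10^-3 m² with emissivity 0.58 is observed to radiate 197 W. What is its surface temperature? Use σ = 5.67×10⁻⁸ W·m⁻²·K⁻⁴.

From P = εσAT⁴, T = (P / εσA)^(1/4) = (197 / (0.58 × 5.67×10⁻⁸ × 8.09×10^-3))^(1/4).
T = (7.40×10^11)^(1/4) = 928 K.

T ≈ 928 K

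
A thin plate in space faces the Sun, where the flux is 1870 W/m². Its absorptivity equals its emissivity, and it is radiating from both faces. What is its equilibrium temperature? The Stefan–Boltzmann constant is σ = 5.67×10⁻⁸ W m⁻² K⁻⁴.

Absorbed flux αS = emitted flux 2εσT⁴ per unit area; with α = ε this gives T = (S/2σ)^(1/4).
T = (1870 / (2 × 5.67×10⁻⁸))^(1/4) = (1.65×10^10)^(1/4).
T = 358 K.

T ≈ 358 K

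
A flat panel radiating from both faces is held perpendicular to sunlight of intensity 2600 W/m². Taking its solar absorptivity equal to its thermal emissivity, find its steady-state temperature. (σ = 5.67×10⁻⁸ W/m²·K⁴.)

Absorbed flux αS = emitted flux 2εσT⁴ per unit area; with α = ε this gives T = (S/2σ)^(1/4).
T = (2600 / (2 × 5.67×10⁻⁸))^(1/4) = (2.29×10^10)^(1/4).
T = 389 K.

T ≈ 389 K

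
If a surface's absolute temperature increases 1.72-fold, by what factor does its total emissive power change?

factor ≈ 8.75

P ∝ T⁴, so the power scales as (1.72)⁴ = 8.75.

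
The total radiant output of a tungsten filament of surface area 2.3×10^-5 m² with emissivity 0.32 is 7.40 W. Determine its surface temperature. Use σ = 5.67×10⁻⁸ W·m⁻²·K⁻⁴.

From P = εσAT⁴, T = (P / εσA)^(1/4) = (7.40 / (0.32 × 5.67×10⁻⁸ × 2.30×10^-5))^(1/4).
T = (1.77×10^13)^(1/4) = 2050 K.

T ≈ 2050 K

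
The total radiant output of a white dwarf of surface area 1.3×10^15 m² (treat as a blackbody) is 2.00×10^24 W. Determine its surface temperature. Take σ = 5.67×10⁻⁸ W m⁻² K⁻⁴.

From P = σAT⁴, T = (P / σA)^(1/4) = (2.00×10^24 / (5.67×10⁻⁸ × 1.30×10^15))^(1/4).
T = (2.71×10^16)^(1/4) = 12800 K.

T ≈ 12800 K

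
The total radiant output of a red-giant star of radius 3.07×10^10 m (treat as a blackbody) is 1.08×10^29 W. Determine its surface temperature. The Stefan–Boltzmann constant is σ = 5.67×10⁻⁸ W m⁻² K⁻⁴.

A = 4πr² = 4π × (3.07×10^10)² = 1.18×10^22 m².
From P = σAT⁴, T = (P / σA)^(1/4) = (1.08×10^29 / (5.67×10⁻⁸ × 1.18×10^22))^(1/4).
T = (1.61×10^14)^(1/4) = 3560 K.

T ≈ 3560 K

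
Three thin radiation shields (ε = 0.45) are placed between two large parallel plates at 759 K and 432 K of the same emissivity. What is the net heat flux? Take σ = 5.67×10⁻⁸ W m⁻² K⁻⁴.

q ≈ 1220 W/m²

Each of the 4 gaps contributes resistance (2/ε − 1) = 2/0.45 − 1 = 3.444; total = 13.78.
q = σ(T₁⁴ − T₂⁴) / 13.78 = 5.67×10⁻⁸ × 2.97×10^11 / 13.78 = 1220 W/m².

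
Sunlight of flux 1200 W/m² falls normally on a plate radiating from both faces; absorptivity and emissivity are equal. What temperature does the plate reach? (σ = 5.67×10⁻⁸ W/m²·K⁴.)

Absorbed flux αS = emitted flux 2εσT⁴ per unit area; with α = ε this gives T = (S/2σ)^(1/4).
T = (1200 / (2 × 5.67×10⁻⁸))^(1/4) = (1.06×10^10)^(1/4).
T = 321 K.

T ≈ 321 K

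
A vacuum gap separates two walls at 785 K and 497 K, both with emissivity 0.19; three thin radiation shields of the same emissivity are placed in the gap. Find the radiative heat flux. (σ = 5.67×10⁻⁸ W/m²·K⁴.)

q ≈ 474 W/m²

Each of the 4 gaps contributes resistance (2/ε − 1) = 2/0.19 − 1 = 9.526; total = 38.11.
q = σ(T₁⁴ − T₂⁴) / 38.11 = 5.67×10⁻⁸ × 3.19×10^11 / 38.11 = 474 W/m².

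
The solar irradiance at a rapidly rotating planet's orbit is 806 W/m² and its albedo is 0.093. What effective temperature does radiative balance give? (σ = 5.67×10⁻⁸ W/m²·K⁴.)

Power absorbed = (1−a)S·πR²; power emitted = 4πR²σT⁴. Equating and cancelling πR²:
T = ((1−a)S / 4σ)^(1/4) = (731 / (4 × 5.67×10⁻⁸))^(1/4) = (3.22×10^9)^(1/4).
T = 238 K.

T ≈ 238 K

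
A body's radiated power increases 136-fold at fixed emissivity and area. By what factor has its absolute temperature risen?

P ∝ T⁴ ⇒ T ∝ P^(1/4), so T scales by (136)^(1/4) = 3.41.

factor ≈ 3.41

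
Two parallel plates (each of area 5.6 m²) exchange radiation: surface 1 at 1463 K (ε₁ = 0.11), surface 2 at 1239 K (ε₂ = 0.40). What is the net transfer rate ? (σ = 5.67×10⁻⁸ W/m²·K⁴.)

Q ≈ 66700 W

For two large parallel gray plates, q = σ(T₁⁴ − T₂⁴) / (1/ε₁ + 1/ε₂ − 1).
1/ε₁ + 1/ε₂ − 1 = 1/0.11 + 1/0.40 − 1 = 10.59.
T₁⁴ − T₂⁴ = 4.58×10^12 − 2.36×10^12 = 2.22×10^12 K⁴.
q = 5.67×10⁻⁸ × 2.22×10^12 / 10.59 = 11900 W/m².
Q = q·A = 11900 × 5.6 = 66700 W.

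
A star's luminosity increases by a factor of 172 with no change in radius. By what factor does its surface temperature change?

P ∝ T⁴ ⇒ T ∝ P^(1/4), so T scales by (172)^(1/4) = 3.62.

factor ≈ 3.62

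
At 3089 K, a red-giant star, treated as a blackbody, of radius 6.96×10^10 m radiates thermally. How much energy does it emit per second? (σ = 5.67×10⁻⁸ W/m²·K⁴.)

P ≈ 3.14×10^29 W

A = 4πr² = 4π × (6.96×10^10)² = 6.09×10^22 m².
P = σAT⁴ = 5.67×10⁻⁸ × 6.09×10^22 × (3089)⁴ = 5.67×10⁻⁸ × 6.09×10^22 × 9.10×10^13.
P = 3.14×10^29 W.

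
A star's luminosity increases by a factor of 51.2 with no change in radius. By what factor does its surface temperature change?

factor ≈ 2.67

P ∝ T⁴ ⇒ T ∝ P^(1/4), so T scales by (51.2)^(1/4) = 2.67.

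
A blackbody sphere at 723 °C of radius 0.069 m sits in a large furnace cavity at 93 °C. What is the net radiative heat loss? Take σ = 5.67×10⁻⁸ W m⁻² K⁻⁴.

A = 4πr² = 4π × (0.069)² = 0.0598 m².
Convert: 723 °C = 996 K; 93 °C = 366 K.
Q = σA(T⁴ − T_s⁴). T⁴ − T_s⁴ = (996)⁴ − (366)⁴ = 9.84×10^11 − 1.79×10^10 = 9.66×10^11 K⁴.
Q = 5.67×10⁻⁸ × 0.0598 × 9.66×10^11 = 3280 W.

Q ≈ 3280 W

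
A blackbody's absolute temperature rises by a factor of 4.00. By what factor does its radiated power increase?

P ∝ T⁴, so the power scales as (4.00)⁴ = 256.

factor ≈ 256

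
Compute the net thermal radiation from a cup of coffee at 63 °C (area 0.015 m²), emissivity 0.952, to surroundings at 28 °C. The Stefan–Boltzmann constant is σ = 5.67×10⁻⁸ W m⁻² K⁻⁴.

Convert: 63 °C = 336 K; 28 °C = 301 K.
Q = εσA(T⁴ − T_s⁴). T⁴ − T_s⁴ = (336)⁴ − (301)⁴ = 1.27×10^10 − 8.21×10^9 = 4.54×10^9 K⁴.
Q = 0.952 × 5.67×10⁻⁸ × 0.0150 × 4.54×10^9 = 3.67 W.

Q ≈ 3.67 W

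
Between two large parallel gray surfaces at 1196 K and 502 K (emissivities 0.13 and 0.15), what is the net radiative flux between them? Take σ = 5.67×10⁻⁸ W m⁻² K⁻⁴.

For two large parallel gray plates, q = σ(T₁⁴ − T₂⁴) / (1/ε₁ + 1/ε₂ − 1).
1/ε₁ + 1/ε₂ − 1 = 1/0.13 + 1/0.15 − 1 = 13.36.
T₁⁴ − T₂⁴ = 2.05×10^12 − 6.35×10^10 = 1.98×10^12 K⁴.
q = 5.67×10⁻⁸ × 1.98×10^12 / 13.36 = 8410 W/m².

q ≈ 8410 W/m²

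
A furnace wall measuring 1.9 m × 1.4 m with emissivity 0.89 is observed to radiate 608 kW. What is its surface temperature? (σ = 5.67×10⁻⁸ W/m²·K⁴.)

T ≈ 1460 K

A = 1.9 × 1.4 = 2.66 m².
From P = εσAT⁴, T = (P / εσA)^(1/4) = (6.08×10^5 / (0.89 × 5.67×10⁻⁸ × 2.66))^(1/4).
T = (4.53×10^12)^(1/4) = 1460 K.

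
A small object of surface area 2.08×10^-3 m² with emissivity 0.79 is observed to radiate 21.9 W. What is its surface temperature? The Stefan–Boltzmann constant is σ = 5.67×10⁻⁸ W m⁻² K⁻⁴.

T ≈ 696 K

From P = εσAT⁴, T = (P / εσA)^(1/4) = (21.9 / (0.79 × 5.67×10⁻⁸ × 2.08×10^-3))^(1/4).
T = (2.35×10^11)^(1/4) = 696 K.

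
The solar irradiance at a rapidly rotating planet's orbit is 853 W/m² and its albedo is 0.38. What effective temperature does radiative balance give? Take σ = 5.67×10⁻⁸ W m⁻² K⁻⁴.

T ≈ 220 K

Power absorbed = (1−a)S·πR²; power emitted = 4πR²σT⁴. Equating and cancelling πR²:
T = ((1−a)S / 4σ)^(1/4) = (529 / (4 × 5.67×10⁻⁸))^(1/4) = (2.33×10^9)^(1/4).
T = 220 K.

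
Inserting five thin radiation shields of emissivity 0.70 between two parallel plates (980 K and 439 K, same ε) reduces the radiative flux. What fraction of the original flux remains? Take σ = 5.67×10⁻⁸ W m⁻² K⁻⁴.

With N identical shields there are N+1 = 6 gaps in series, each with the same radiative resistance, so the flux falls to 1/(N+1) of its unshielded value.

ratio ≈ 0.167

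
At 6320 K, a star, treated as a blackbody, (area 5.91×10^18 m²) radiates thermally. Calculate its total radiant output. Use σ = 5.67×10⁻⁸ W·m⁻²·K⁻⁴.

P ≈ 5.35×10^26 W

P = σAT⁴ = 5.67×10⁻⁸ × 5.91×10^18 × (6320)⁴ = 5.67×10⁻⁸ × 5.91×10^18 × 1.60×10^15.
P = 5.35×10^26 W.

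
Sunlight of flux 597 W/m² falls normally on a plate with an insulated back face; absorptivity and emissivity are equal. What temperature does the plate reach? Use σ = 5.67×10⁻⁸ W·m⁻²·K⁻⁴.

Absorbed flux αS = emitted flux εσT⁴ (one radiating face); with α = ε, T = (S/σ)^(1/4).
T = (597 / 5.67×10⁻⁸)^(1/4) = (1.05×10^10)^(1/4).
T = 320 K.

T ≈ 320 K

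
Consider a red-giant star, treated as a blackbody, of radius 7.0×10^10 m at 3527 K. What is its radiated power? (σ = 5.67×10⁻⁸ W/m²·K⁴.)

P ≈ 5.40×10^29 W

A = 4πr² = 4π × (7.0×10^10)² = 6.16×10^22 m².
P = σAT⁴ = 5.67×10⁻⁸ × 6.16×10^22 × (3527)⁴ = 5.67×10⁻⁸ × 6.16×10^22 × 1.55×10^14.
P = 5.40×10^29 W.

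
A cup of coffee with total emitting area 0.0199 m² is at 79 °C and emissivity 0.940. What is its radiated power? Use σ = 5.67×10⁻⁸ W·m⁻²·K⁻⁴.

P ≈ 16.3 W

79 °C = 352 K.
Stefan–Boltzmann: P = εσAT⁴ = 0.940 × 5.67×10⁻⁸ × 0.0199 × (352)⁴ = 0.940 × 5.67×10⁻⁸ × 0.0199 × 1.54×10^10.
P = 16.3 W.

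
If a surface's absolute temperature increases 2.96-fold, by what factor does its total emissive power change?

factor ≈ 76.8

P ∝ T⁴, so the power scales as (2.96)⁴ = 76.8.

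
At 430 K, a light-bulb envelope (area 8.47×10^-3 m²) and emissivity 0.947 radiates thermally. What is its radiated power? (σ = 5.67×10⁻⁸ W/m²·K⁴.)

Stefan–Boltzmann: P = εσAT⁴ = 0.947 × 5.67×10⁻⁸ × 8.47×10^-3 × (430)⁴ = 0.947 × 5.67×10⁻⁸ × 8.47×10^-3 × 3.42×10^10.
P = 15.5 W.

P ≈ 15.5 W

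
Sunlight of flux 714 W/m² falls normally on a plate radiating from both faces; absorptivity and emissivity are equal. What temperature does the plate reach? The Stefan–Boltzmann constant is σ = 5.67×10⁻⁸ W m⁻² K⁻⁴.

Absorbed flux αS = emitted flux 2εσT⁴ per unit area; with α = ε this gives T = (S/2σ)^(1/4).
T = (714 / (2 × 5.67×10⁻⁸))^(1/4) = (6.30×10^9)^(1/4).
T = 282 K.

T ≈ 282 K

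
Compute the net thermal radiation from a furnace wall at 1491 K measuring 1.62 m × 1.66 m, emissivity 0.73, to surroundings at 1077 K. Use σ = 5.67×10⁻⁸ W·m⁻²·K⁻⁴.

Q ≈ 4.00×10^5 W

A = 1.62 × 1.66 = 2.69 m².
Q = εσA(T⁴ − T_s⁴). T⁴ − T_s⁴ = (1491)⁴ − (1077)⁴ = 4.94×10^12 − 1.35×10^12 = 3.60×10^12 K⁴.
Q = 0.73 × 5.67×10⁻⁸ × 2.69 × 3.60×10^12 = 4.00×10^5 W.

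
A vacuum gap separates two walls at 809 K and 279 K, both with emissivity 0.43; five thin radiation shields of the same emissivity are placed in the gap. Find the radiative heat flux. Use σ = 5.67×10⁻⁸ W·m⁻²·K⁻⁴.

q ≈ 1090 W/m²

Each of the 6 gaps contributes resistance (2/ε − 1) = 2/0.43 − 1 = 3.651; total = 21.91.
q = σ(T₁⁴ − T₂⁴) / 21.91 = 5.67×10⁻⁸ × 4.22×10^11 / 21.91 = 1090 W/m².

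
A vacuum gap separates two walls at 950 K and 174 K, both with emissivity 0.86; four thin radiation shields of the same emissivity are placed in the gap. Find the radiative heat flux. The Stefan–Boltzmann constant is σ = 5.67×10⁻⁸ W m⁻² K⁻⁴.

q ≈ 6960 W/m²

Each of the 5 gaps contributes resistance (2/ε − 1) = 2/0.86 − 1 = 1.326; total = 6.628.
q = σ(T₁⁴ − T₂⁴) / 6.628 = 5.67×10⁻⁸ × 8.14×10^11 / 6.628 = 6960 W/m².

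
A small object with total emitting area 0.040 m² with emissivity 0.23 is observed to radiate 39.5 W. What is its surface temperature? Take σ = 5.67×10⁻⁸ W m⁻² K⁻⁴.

T ≈ 525 K

From P = εσAT⁴, T = (P / εσA)^(1/4) = (39.5 / (0.23 × 5.67×10⁻⁸ × 0.0400))^(1/4).
T = (7.57×10^10)^(1/4) = 525 K.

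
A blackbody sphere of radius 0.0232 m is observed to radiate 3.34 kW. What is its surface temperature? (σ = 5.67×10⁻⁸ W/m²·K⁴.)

T ≈ 1720 K

A = 4πr² = 4π × (0.0232)² = 6.76×10^-3 m².
From P = σAT⁴, T = (P / σA)^(1/4) = (3340 / (5.67×10⁻⁸ × 6.76×10^-3))^(1/4).
T = (8.71×10^12)^(1/4) = 1720 K.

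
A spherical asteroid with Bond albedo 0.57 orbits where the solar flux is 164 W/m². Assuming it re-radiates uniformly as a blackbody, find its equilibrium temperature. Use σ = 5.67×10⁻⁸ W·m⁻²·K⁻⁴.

T ≈ 133 K

Power absorbed = (1−a)S·πR²; power emitted = 4πR²σT⁴. Equating and cancelling πR²:
T = ((1−a)S / 4σ)^(1/4) = (70.5 / (4 × 5.67×10⁻⁸))^(1/4) = (3.11×10^8)^(1/4).
T = 133 K.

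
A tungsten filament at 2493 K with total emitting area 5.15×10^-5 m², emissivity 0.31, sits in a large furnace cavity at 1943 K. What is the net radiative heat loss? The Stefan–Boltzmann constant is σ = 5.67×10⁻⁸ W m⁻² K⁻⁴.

Q ≈ 22.1 W

Q = εσA(T⁴ − T_s⁴). T⁴ − T_s⁴ = (2493)⁴ − (1943)⁴ = 3.86×10^13 − 1.43×10^13 = 2.44×10^13 K⁴.
Q = 0.31 × 5.67×10⁻⁸ × 5.15×10^-5 × 2.44×10^13 = 22.1 W.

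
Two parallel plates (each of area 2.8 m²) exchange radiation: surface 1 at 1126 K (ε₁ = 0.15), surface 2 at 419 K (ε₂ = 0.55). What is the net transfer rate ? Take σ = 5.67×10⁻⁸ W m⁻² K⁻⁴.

Q ≈ 33400 W

For two large parallel gray plates, q = σ(T₁⁴ − T₂⁴) / (1/ε₁ + 1/ε₂ − 1).
1/ε₁ + 1/ε₂ − 1 = 1/0.15 + 1/0.55 − 1 = 7.485.
T₁⁴ − T₂⁴ = 1.61×10^12 − 3.08×10^10 = 1.58×10^12 K⁴.
q = 5.67×10⁻⁸ × 1.58×10^12 / 7.485 = 11900 W/m².
Q = q·A = 11900 × 2.8 = 33400 W.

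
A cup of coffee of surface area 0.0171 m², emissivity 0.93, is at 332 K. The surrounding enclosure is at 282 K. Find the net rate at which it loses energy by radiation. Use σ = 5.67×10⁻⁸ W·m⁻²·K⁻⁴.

Q ≈ 5.25 W

Q = εσA(T⁴ − T_s⁴). T⁴ − T_s⁴ = (332)⁴ − (282)⁴ = 1.21×10^10 − 6.32×10^9 = 5.83×10^9 K⁴.
Q = 0.93 × 5.67×10⁻⁸ × 0.0171 × 5.83×10^9 = 5.25 W.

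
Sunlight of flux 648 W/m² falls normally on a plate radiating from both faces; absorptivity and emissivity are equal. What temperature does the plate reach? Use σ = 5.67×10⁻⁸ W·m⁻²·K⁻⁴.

Absorbed flux αS = emitted flux 2εσT⁴ per unit area; with α = ε this gives T = (S/2σ)^(1/4).
T = (648 / (2 × 5.67×10⁻⁸))^(1/4) = (5.71×10^9)^(1/4).
T = 275 K.

T ≈ 275 K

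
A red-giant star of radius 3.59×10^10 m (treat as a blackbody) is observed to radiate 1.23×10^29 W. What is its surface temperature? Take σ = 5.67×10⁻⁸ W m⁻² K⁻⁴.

A = 4πr² = 4π × (3.59×10^10)² = 1.62×10^22 m².
From P = σAT⁴, T = (P / σA)^(1/4) = (1.23×10^29 / (5.67×10⁻⁸ × 1.62×10^22))^(1/4).
T = (1.34×10^14)^(1/4) = 3400 K.

T ≈ 3400 K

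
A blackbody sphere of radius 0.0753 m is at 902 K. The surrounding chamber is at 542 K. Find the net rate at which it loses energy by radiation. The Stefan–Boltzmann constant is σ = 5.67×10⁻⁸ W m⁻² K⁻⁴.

Q ≈ 2330 W

A = 4πr² = 4π × (0.0753)² = 0.0713 m².
Q = σA(T⁴ − T_s⁴). T⁴ − T_s⁴ = (902)⁴ − (542)⁴ = 6.62×10^11 − 8.63×10^10 = 5.76×10^11 K⁴.
Q = 5.67×10⁻⁸ × 0.0713 × 5.76×10^11 = 2330 W.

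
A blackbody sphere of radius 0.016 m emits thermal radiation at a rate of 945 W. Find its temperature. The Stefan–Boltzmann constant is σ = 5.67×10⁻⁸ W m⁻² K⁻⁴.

A = 4πr² = 4π × (0.016)² = 3.22×10^-3 m².
From P = σAT⁴, T = (P / σA)^(1/4) = (945 / (5.67×10⁻⁸ × 3.22×10^-3))^(1/4).
T = (5.18×10^12)^(1/4) = 1510 K.

T ≈ 1510 K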